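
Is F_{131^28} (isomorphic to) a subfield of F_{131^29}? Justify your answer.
No: F_{131^28} is not a subfield of F_{131^29}

F_{p^m} embeds in F_{p^n} iff m | n. Here 28 ∤ 29 (since 29 = 1·28 + 1 with remainder 1 ≠ 0), so F_{131^28} is not a subfield of F_{131^29}. Equivalently: if it were, the tower law would give 28 = [F_{131^28}:F_131] dividing [F_{131^29}:F_131] = 29, contradiction.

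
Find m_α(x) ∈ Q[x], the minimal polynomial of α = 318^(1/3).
m_α(x) = x^3 - 318

α satisfies α^3 = 318, so x^3 - 318 annihilates α. By the rational root test, a rational root p/q (in lowest terms) of x^3 - 318 would satisfy p^3 = 318 q^3, forcing q = 1 and p^3 = 318; but 318 is not a perfect cube, contradiction. A monic cubic over Q with no rational root is irreducible (any nontrivial factorization would include a linear factor). Hence x^3 - 318 is the minimal polynomial of α, and in particular [Q(α):Q] = 3.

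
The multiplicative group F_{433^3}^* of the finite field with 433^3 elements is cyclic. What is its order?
|F_{433^3}^*| = 81182736

F_{433^3} has 433^3 = 81182737 elements; its multiplicative group consists of all nonzero elements, so |F_{433^3}^*| = 81182737 - 1 = 81182736. (It is cyclic since any finite subgroup of the multiplicative group of a field is cyclic.)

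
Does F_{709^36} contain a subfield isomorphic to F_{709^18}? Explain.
Yes: F_{709^18} is a subfield of F_{709^36}

F_{p^m} embeds in F_{p^n} iff m | n (since F_{p^n} is the splitting field of x^(p^n) - x, and F_{p^m} ⊂ F_{p^n} forces p^n to be a power of p^m, i.e. m | n; conversely if m | n then every root of x^(p^m) - x is a root of x^(p^n) - x). Here 18 | 36 (since 36 = 2·18), so F_{709^18} is a subfield of F_{709^36}, and [F_{709^36} : F_{709^18}] = 36/18 = 2.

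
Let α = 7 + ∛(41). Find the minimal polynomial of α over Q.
m_α(x) = x^3 - 21x^2 + 147x - 384

Set β = α - 7 = ∛(41), so β^3 = 41. Then (α - 7)^3 - 41 = 0, i.e. α is a root of g(x) = (x - 7)^3 - 41 = x^3 - 21x^2 + 147x - 384. Since g(x) = h(x - 7) where h(x) = x^3 - 41, and h is irreducible over Q (because 41 is not a perfect cube, so h has no rational root, and a monic cubic with no rational root is irreducible), g is also irreducible (irreducibility is preserved under the substitution x → x - 7). Hence m_α(x) = x^3 - 21x^2 + 147x - 384.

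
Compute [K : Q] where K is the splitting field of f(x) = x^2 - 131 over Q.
[K : Q] = 2

f(x) = x^2 - 131 factors as (x - √131)(x + √131). The splitting field is K = Q(√131). Since 131 is squarefree and > 1, it is not a perfect square, so x^2 - 131 is irreducible over Q and [Q(√131) : Q] = 2. Hence [K : Q] = 2.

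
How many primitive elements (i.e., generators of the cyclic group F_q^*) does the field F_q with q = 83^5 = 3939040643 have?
There are φ(3939040642) = 1921483200 primitive elements

F_q^* is cyclic of order q - 1 = 3939040642. A cyclic group of order m has exactly φ(m) generators. Here m = 3939040642 = 2 · 41 · 48037081, so the number of primitive elements is φ(3939040642) = 1921483200.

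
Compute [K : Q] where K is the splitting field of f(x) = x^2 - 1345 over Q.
[K : Q] = 2

f(x) = x^2 - 1345 factors as (x - √1345)(x + √1345). The splitting field is K = Q(√1345). Since 1345 is squarefree and > 1, it is not a perfect square, so x^2 - 1345 is irreducible over Q and [Q(√1345) : Q] = 2. Hence [K : Q] = 2.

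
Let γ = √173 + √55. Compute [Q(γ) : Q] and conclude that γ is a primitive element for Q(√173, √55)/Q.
[Q(γ) : Q] = 4 (equivalently, Q(γ) = Q(√173, √55))

Obviously Q(γ) ⊆ Q(√173, √55), and [Q(√173, √55):Q] = 4 (since 173, 55 are distinct squarefree integers > 1 with 9515 not a perfect square). To show equality we compute the minimal polynomial of γ. From γ = √173 + √55: γ^2 = 173 + 2√(9515) + 55 = 228 + 2√(9515), so γ^2 - 228 = 2√(9515); squaring, (γ^2 - 228)^2 = 4·9515, i.e. γ^4 - 456γ^2 + 51984 - 38060 = 0, i.e. γ^4 - 456γ^2 + 13924 = 0. So γ is a root of x^4 - 456x^2 + 13924. This polynomial is irreducible over Q: it has no rational root (each ±√173 ± √55 is irrational), and any factorization into two quadratics over Q would force √(9515) ∈ Q (pairing opposite roots) or √173, √55 ∈ Q (other pairings), all impossible. Hence [Q(γ):Q] = 4 = [Q(√173, √55):Q], so Q(γ) = Q(√173, √55).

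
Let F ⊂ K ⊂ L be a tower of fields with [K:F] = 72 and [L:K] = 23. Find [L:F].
[L:F] = 1656

The tower law says that for any tower of field extensions F ⊂ K ⊂ L with finite degrees, [L:F] = [L:K] · [K:F]. Here this gives [L:F] = 23 · 72 = 1656.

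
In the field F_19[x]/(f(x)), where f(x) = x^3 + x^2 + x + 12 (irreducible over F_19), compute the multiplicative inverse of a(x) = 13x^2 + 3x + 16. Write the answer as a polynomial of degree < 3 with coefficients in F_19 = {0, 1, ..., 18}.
a(x)^(-1) ≡ x^2 + 11x + 6 (mod f(x))

Since f is irreducible over F_19, F_19[x]/(f) is a field and a(x) ≠ 0 has an inverse. Apply the extended Euclidean algorithm to f(x) and a(x) in F_19[x]: f(x) = (3x + 14)·a(x) + (6x + 16);  a(x) = (18x)·(6x + 16) + (16). The last nonzero remainder is the constant 16 = gcd(f, a) in F_19. Back-substituting through the division chain expresses 16 = s(x)·a(x) + t(x)·f(x) with s(x) ≡ 16x^2 + 5x + 1 (mod f), so (16x^2 + 5x + 1)·a(x) ≡ 16 (mod f). Multiplying by 16^(-1) ≡ 6 in F_19 gives a(x)^(-1) ≡ 6·(16x^2 + 5x + 1) ≡ x^2 + 11x + 6 (mod f). Check: (13x^2 + 3x + 16)·(x^2 + 11x + 6) = 13x^4 + 13x^3 + 13x^2 + 4x + 1 ≡ 1 (mod x^3 + x^2 + x + 12).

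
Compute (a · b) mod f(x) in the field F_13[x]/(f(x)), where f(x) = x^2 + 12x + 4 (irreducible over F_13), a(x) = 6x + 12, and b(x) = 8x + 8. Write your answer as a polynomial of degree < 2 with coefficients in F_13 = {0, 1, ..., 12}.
a · b ≡ 10x + 8 (mod f(x))

Multiply in F_13[x]: a(x)·b(x) = (6x + 12)·(8x + 8) = 9x^2 + x + 5. This has degree ≥ 2, so divide by f(x) over F_13: 9x^2 + x + 5 = (9)·(x^2 + 12x + 4) + (10x + 8). Hence a·b ≡ 10x + 8 (mod f). (F_13[x]/(f) is a field with 13^2 = 169 elements since f is irreducible of degree 2.)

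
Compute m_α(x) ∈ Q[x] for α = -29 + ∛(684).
m_α(x) = x^3 + 87x^2 + 2523x + 23705

Set β = α + 29 = ∛(684), so β^3 = 684. Then (α + 29)^3 - 684 = 0, i.e. α is a root of g(x) = (x + 29)^3 - 684 = x^3 + 87x^2 + 2523x + 23705. Since g(x) = h(x + 29) where h(x) = x^3 - 684, and h is irreducible over Q (because 684 is not a perfect cube, so h has no rational root, and a monic cubic with no rational root is irreducible), g is also irreducible (irreducibility is preserved under the substitution x → x + 29). Hence m_α(x) = x^3 + 87x^2 + 2523x + 23705.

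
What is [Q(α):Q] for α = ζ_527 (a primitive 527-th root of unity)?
[Q(α):Q] = 480

The minimal polynomial of ζ_527 over Q is the 527-th cyclotomic polynomial Φ_527(x), which is irreducible over Q and has degree φ(527) = 480. Hence [Q(α):Q] = φ(527) = 480.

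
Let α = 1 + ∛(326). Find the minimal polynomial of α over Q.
m_α(x) = x^3 - 3x^2 + 3x - 327

Set β = α - 1 = ∛(326), so β^3 = 326. Then (α - 1)^3 - 326 = 0, i.e. α is a root of g(x) = (x - 1)^3 - 326 = x^3 - 3x^2 + 3x - 327. Since g(x) = h(x - 1) where h(x) = x^3 - 326, and h is irreducible over Q (because 326 is not a perfect cube, so h has no rational root, and a monic cubic with no rational root is irreducible), g is also irreducible (irreducibility is preserved under the substitution x → x - 1). Hence m_α(x) = x^3 - 3x^2 + 3x - 327.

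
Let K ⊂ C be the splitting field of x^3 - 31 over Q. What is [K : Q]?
[K : Q] = 6

The roots of x^3 - 31 are ∛31, ω∛31, ω^2∛31 where ω = e^(2πi/3) is a primitive cube root of unity, so K = Q(∛31, ω). Now [Q(∛31):Q] = 3 (since 31 is not a perfect cube, x^3 - 31 is irreducible) and [Q(ω):Q] = 2. Both 2 and 3 divide [K:Q], and [K:Q] ≤ 3·2 = 6, so [K:Q] = 6. (Equivalently: Q(∛31) ⊂ R but ω ∉ R, so [K : Q(∛31)] = 2.)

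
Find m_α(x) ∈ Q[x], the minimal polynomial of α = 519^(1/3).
m_α(x) = x^3 - 519

α satisfies α^3 = 519, so x^3 - 519 annihilates α. By the rational root test, a rational root p/q (in lowest terms) of x^3 - 519 would satisfy p^3 = 519 q^3, forcing q = 1 and p^3 = 519; but 519 is not a perfect cube, contradiction. A monic cubic over Q with no rational root is irreducible (any nontrivial factorization would include a linear factor). Hence x^3 - 519 is the minimal polynomial of α, and in particular [Q(α):Q] = 3.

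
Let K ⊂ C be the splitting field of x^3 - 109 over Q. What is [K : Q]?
[K : Q] = 6

The roots of x^3 - 109 are ∛109, ω∛109, ω^2∛109 where ω = e^(2πi/3) is a primitive cube root of unity, so K = Q(∛109, ω). Now [Q(∛109):Q] = 3 (since 109 is not a perfect cube, x^3 - 109 is irreducible) and [Q(ω):Q] = 2. Both 2 and 3 divide [K:Q], and [K:Q] ≤ 3·2 = 6, so [K:Q] = 6. (Equivalently: Q(∛109) ⊂ R but ω ∉ R, so [K : Q(∛109)] = 2.)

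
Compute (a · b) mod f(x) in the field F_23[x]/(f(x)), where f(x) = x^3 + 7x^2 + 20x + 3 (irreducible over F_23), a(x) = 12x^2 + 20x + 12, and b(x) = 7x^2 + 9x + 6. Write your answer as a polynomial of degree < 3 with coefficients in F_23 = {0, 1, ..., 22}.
a · b ≡ x^2 + 14x + 11 (mod f(x))

Multiply in F_23[x]: a(x)·b(x) = (12x^2 + 20x + 12)·(7x^2 + 9x + 6) = 15x^4 + 18x^3 + 14x^2 + 21x + 3. This has degree ≥ 3, so divide by f(x) over F_23: 15x^4 + 18x^3 + 14x^2 + 21x + 3 = (15x + 5)·(x^3 + 7x^2 + 20x + 3) + (x^2 + 14x + 11). Hence a·b ≡ x^2 + 14x + 11 (mod f). (F_23[x]/(f) is a field with 23^3 = 12167 elements since f is irreducible of degree 3.)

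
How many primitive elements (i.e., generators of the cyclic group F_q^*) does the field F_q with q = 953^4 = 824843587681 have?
There are φ(824843587680) = 174095400960 primitive elements

F_q^* is cyclic of order q - 1 = 824843587680. A cyclic group of order m has exactly φ(m) generators. Here m = 824843587680 = 2^5 · 3^2 · 5 · 7 · 17 · 53 · 90821, so the number of primitive elements is φ(824843587680) = 174095400960.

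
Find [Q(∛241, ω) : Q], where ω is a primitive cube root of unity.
[Q(∛241, ω) : Q] = 6

[Q(∛241):Q] = 3 (min poly x^3 - 241, irreducible since 241 is not a perfect cube). [Q(ω):Q] = 2 (min poly x^2 + x + 1). Since Q(∛241) ⊂ R and ω ∉ R, we have ω ∉ Q(∛241), so x^2 + x + 1 remains irreducible over Q(∛241) and [Q(∛241, ω) : Q(∛241)] = 2. By the tower law, [Q(∛241, ω) : Q] = 3 · 2 = 6. (In fact Q(∛241, ω) is the splitting field of x^3 - 241 over Q.)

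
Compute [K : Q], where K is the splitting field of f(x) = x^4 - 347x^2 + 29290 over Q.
[K : Q] = 4

Solving the quadratic in x^2: x^2 = (347 ± √(347^2 - 4·29290))/2 = (347 ± √3249)/2 = (347 ± 57)/2, giving x^2 = 202 or x^2 = 145. So f(x) = (x^2 - 202)(x^2 - 145) and the roots of f are ±√202, ±√145. Hence the splitting field is K = Q(√202, √145). Since 202 and 145 are distinct squarefree integers > 1, their product 29290 is not a perfect square, so √145 ∉ Q(√202). By the tower law [K:Q] = [Q(√202,√145):Q(√202)] · [Q(√202):Q] = 2 · 2 = 4.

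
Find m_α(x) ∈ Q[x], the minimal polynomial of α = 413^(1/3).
m_α(x) = x^3 - 413

α satisfies α^3 = 413, so x^3 - 413 annihilates α. By the rational root test, a rational root p/q (in lowest terms) of x^3 - 413 would satisfy p^3 = 413 q^3, forcing q = 1 and p^3 = 413; but 413 is not a perfect cube, contradiction. A monic cubic over Q with no rational root is irreducible (any nontrivial factorization would include a linear factor). Hence x^3 - 413 is the minimal polynomial of α, and in particular [Q(α):Q] = 3.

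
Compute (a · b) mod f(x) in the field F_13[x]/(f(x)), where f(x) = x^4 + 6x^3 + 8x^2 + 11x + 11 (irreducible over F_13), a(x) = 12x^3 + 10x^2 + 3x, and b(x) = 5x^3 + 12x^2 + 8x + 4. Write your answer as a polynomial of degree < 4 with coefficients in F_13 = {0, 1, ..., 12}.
a · b ≡ 3x^3 + 12x^2 + 4x + 12 (mod f(x))

Multiply in F_13[x]: a(x)·b(x) = (12x^3 + 10x^2 + 3x)·(5x^3 + 12x^2 + 8x + 4) = 8x^6 + 12x^5 + 10x^4 + 8x^3 + 12x^2 + 12x. This has degree ≥ 4, so divide by f(x) over F_13: 8x^6 + 12x^5 + 10x^4 + 8x^3 + 12x^2 + 12x = (8x^2 + 3x + 6)·(x^4 + 6x^3 + 8x^2 + 11x + 11) + (3x^3 + 12x^2 + 4x + 12). Hence a·b ≡ 3x^3 + 12x^2 + 4x + 12 (mod f). (F_13[x]/(f) is a field with 13^4 = 28561 elements since f is irreducible of degree 4.)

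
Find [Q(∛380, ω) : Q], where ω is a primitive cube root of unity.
[Q(∛380, ω) : Q] = 6

[Q(∛380):Q] = 3 (min poly x^3 - 380, irreducible since 380 is not a perfect cube). [Q(ω):Q] = 2 (min poly x^2 + x + 1). Since Q(∛380) ⊂ R and ω ∉ R, we have ω ∉ Q(∛380), so x^2 + x + 1 remains irreducible over Q(∛380) and [Q(∛380, ω) : Q(∛380)] = 2. By the tower law, [Q(∛380, ω) : Q] = 3 · 2 = 6. (In fact Q(∛380, ω) is the splitting field of x^3 - 380 over Q.)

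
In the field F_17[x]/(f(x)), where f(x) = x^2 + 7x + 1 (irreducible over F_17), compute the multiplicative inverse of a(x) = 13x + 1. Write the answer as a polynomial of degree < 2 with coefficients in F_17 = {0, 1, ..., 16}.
a(x)^(-1) ≡ 5x + 15 (mod f(x))

Since f is irreducible over F_17, F_17[x]/(f) is a field and a(x) ≠ 0 has an inverse. Apply the extended Euclidean algorithm to f(x) and a(x) in F_17[x]: f(x) = (4x + 12)·a(x) + (6). The last nonzero remainder is the constant 6 = gcd(f, a) in F_17. Back-substituting through the division chain expresses 6 = s(x)·a(x) + t(x)·f(x) with s(x) ≡ 13x + 5 (mod f), so (13x + 5)·a(x) ≡ 6 (mod f). Multiplying by 6^(-1) ≡ 3 in F_17 gives a(x)^(-1) ≡ 3·(13x + 5) ≡ 5x + 15 (mod f). Check: (13x + 1)·(5x + 15) = 14x^2 + 13x + 15 ≡ 1 (mod x^2 + 7x + 1).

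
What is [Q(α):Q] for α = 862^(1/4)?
[Q(α):Q] = 4

α is a root of x^4 - 862. By Eisenstein's criterion at the prime p = 2 (which divides the constant term 862 but p^2 = 4 does not, since 862 is squarefree), x^4 - 862 is irreducible over Q. Hence [Q(α):Q] = 4.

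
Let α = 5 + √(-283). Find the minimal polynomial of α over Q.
m_α(x) = x^2 - 10x + 308

From α - 5 = √(-283), squaring gives (α - 5)^2 = -283, i.e. α^2 - 10α + 25 = -283, so α^2 - 10α + 308 = 0. The discriminant of x^2 - 10x + 308 is (-10)^2 - 4·(308) = 100 - 1232 = -1132, and 4·(-283) is not a perfect square in Q since -283 is squarefree and ≠ 1. Hence x^2 - 10x + 308 is irreducible over Q and is the minimal polynomial of α.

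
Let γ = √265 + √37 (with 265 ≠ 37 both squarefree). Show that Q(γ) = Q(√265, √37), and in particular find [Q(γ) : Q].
[Q(γ) : Q] = 4 (equivalently, Q(γ) = Q(√265, √37))

Obviously Q(γ) ⊆ Q(√265, √37), and [Q(√265, √37):Q] = 4 (since 265, 37 are distinct squarefree integers > 1 with 9805 not a perfect square). To show equality we compute the minimal polynomial of γ. From γ = √265 + √37: γ^2 = 265 + 2√(9805) + 37 = 302 + 2√(9805), so γ^2 - 302 = 2√(9805); squaring, (γ^2 - 302)^2 = 4·9805, i.e. γ^4 - 604γ^2 + 91204 - 39220 = 0, i.e. γ^4 - 604γ^2 + 51984 = 0. So γ is a root of x^4 - 604x^2 + 51984. This polynomial is irreducible over Q: it has no rational root (each ±√265 ± √37 is irrational), and any factorization into two quadratics over Q would force √(9805) ∈ Q (pairing opposite roots) or √265, √37 ∈ Q (other pairings), all impossible. Hence [Q(γ):Q] = 4 = [Q(√265, √37):Q], so Q(γ) = Q(√265, √37).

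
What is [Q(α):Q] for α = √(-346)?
[Q(α):Q] = 2

[Q(α):Q] equals the degree of the minimal polynomial of α. Here α^2 = -346 and x^2 + 346 is irreducible (d = -346 is squarefree, ≠ 1, hence not a square), so deg(m_α) = 2. Thus [Q(α):Q] = 2.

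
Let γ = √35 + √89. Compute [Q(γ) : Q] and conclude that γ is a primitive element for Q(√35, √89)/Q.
[Q(γ) : Q] = 4 (equivalently, Q(γ) = Q(√35, √89))

Obviously Q(γ) ⊆ Q(√35, √89), and [Q(√35, √89):Q] = 4 (since 35, 89 are distinct squarefree integers > 1 with 3115 not a perfect square). To show equality we compute the minimal polynomial of γ. From γ = √35 + √89: γ^2 = 35 + 2√(3115) + 89 = 124 + 2√(3115), so γ^2 - 124 = 2√(3115); squaring, (γ^2 - 124)^2 = 4·3115, i.e. γ^4 - 248γ^2 + 15376 - 12460 = 0, i.e. γ^4 - 248γ^2 + 2916 = 0. So γ is a root of x^4 - 248x^2 + 2916. This polynomial is irreducible over Q: it has no rational root (each ±√35 ± √89 is irrational), and any factorization into two quadratics over Q would force √(3115) ∈ Q (pairing opposite roots) or √35, √89 ∈ Q (other pairings), all impossible. Hence [Q(γ):Q] = 4 = [Q(√35, √89):Q], so Q(γ) = Q(√35, √89).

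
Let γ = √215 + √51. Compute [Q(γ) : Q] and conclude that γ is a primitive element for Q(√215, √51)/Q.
[Q(γ) : Q] = 4 (equivalently, Q(γ) = Q(√215, √51))

Obviously Q(γ) ⊆ Q(√215, √51), and [Q(√215, √51):Q] = 4 (since 215, 51 are distinct squarefree integers > 1 with 10965 not a perfect square). To show equality we compute the minimal polynomial of γ. From γ = √215 + √51: γ^2 = 215 + 2√(10965) + 51 = 266 + 2√(10965), so γ^2 - 266 = 2√(10965); squaring, (γ^2 - 266)^2 = 4·10965, i.e. γ^4 - 532γ^2 + 70756 - 43860 = 0, i.e. γ^4 - 532γ^2 + 26896 = 0. So γ is a root of x^4 - 532x^2 + 26896. This polynomial is irreducible over Q: it has no rational root (each ±√215 ± √51 is irrational), and any factorization into two quadratics over Q would force √(10965) ∈ Q (pairing opposite roots) or √215, √51 ∈ Q (other pairings), all impossible. Hence [Q(γ):Q] = 4 = [Q(√215, √51):Q], so Q(γ) = Q(√215, √51).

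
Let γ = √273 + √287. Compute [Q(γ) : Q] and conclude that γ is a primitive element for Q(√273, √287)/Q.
[Q(γ) : Q] = 4 (equivalently, Q(γ) = Q(√273, √287))

Obviously Q(γ) ⊆ Q(√273, √287), and [Q(√273, √287):Q] = 4 (since 273, 287 are distinct squarefree integers > 1 with 78351 not a perfect square). To show equality we compute the minimal polynomial of γ. From γ = √273 + √287: γ^2 = 273 + 2√(78351) + 287 = 560 + 2√(78351), so γ^2 - 560 = 2√(78351); squaring, (γ^2 - 560)^2 = 4·78351, i.e. γ^4 - 1120γ^2 + 313600 - 313404 = 0, i.e. γ^4 - 1120γ^2 + 196 = 0. So γ is a root of x^4 - 1120x^2 + 196. This polynomial is irreducible over Q: it has no rational root (each ±√273 ± √287 is irrational), and any factorization into two quadratics over Q would force √(78351) ∈ Q (pairing opposite roots) or √273, √287 ∈ Q (other pairings), all impossible. Hence [Q(γ):Q] = 4 = [Q(√273, √287):Q], so Q(γ) = Q(√273, √287).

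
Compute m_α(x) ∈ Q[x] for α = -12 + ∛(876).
m_α(x) = x^3 + 36x^2 + 432x + 852

Set β = α + 12 = ∛(876), so β^3 = 876. Then (α + 12)^3 - 876 = 0, i.e. α is a root of g(x) = (x + 12)^3 - 876 = x^3 + 36x^2 + 432x + 852. Since g(x) = h(x + 12) where h(x) = x^3 - 876, and h is irreducible over Q (because 876 is not a perfect cube, so h has no rational root, and a monic cubic with no rational root is irreducible), g is also irreducible (irreducibility is preserved under the substitution x → x + 12). Hence m_α(x) = x^3 + 36x^2 + 432x + 852.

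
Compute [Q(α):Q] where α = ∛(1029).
[Q(α):Q] = 3

The minimal polynomial of α is x^3 - 1029, irreducible over Q since 1029 is not a perfect cube (so x^3 - 1029 has no rational root). Hence [Q(α):Q] = deg(m_α) = 3.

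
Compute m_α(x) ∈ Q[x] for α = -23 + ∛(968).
m_α(x) = x^3 + 69x^2 + 1587x + 11199

Set β = α + 23 = ∛(968), so β^3 = 968. Then (α + 23)^3 - 968 = 0, i.e. α is a root of g(x) = (x + 23)^3 - 968 = x^3 + 69x^2 + 1587x + 11199. Since g(x) = h(x + 23) where h(x) = x^3 - 968, and h is irreducible over Q (because 968 is not a perfect cube, so h has no rational root, and a monic cubic with no rational root is irreducible), g is also irreducible (irreducibility is preserved under the substitution x → x + 23). Hence m_α(x) = x^3 + 69x^2 + 1587x + 11199.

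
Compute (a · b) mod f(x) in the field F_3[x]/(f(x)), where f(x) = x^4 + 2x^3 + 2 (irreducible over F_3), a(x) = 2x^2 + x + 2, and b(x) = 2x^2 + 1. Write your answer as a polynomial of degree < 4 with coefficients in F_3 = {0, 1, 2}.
a · b ≡ x (mod f(x))

Multiply in F_3[x]: a(x)·b(x) = (2x^2 + x + 2)·(2x^2 + 1) = x^4 + 2x^3 + x + 2. This has degree ≥ 4, so divide by f(x) over F_3: x^4 + 2x^3 + x + 2 = (1)·(x^4 + 2x^3 + 2) + (x). Hence a·b ≡ x (mod f). (F_3[x]/(f) is a field with 3^4 = 81 elements since f is irreducible of degree 4.)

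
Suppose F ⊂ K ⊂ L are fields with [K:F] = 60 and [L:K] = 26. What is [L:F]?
[L:F] = 1560

The tower law says that for any tower of field extensions F ⊂ K ⊂ L with finite degrees, [L:F] = [L:K] · [K:F]. Here this gives [L:F] = 26 · 60 = 1560.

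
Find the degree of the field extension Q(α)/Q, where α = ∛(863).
[Q(α):Q] = 3

The minimal polynomial of α is x^3 - 863, irreducible over Q since 863 is not a perfect cube (so x^3 - 863 has no rational root). Hence [Q(α):Q] = deg(m_α) = 3.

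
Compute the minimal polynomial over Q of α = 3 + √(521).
m_α(x) = x^2 - 6x - 512

From α - 3 = √(521), squaring gives (α - 3)^2 = 521, i.e. α^2 - 6α + 9 = 521, so α^2 - 6α - 512 = 0. The discriminant of x^2 - 6x - 512 is (-6)^2 - 4·(-512) = 36 + 2048 = 2084, and 4·(521) is not a perfect square in Q since 521 is squarefree and ≠ 1. Hence x^2 - 6x - 512 is irreducible over Q and is the minimal polynomial of α.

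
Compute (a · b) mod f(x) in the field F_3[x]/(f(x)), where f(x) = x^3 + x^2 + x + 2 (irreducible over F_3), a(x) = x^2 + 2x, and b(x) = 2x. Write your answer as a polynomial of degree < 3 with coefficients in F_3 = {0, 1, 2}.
a · b ≡ 2x^2 + x + 2 (mod f(x))

Multiply in F_3[x]: a(x)·b(x) = (x^2 + 2x)·(2x) = 2x^3 + x^2. This has degree ≥ 3, so divide by f(x) over F_3: 2x^3 + x^2 = (2)·(x^3 + x^2 + x + 2) + (2x^2 + x + 2). Hence a·b ≡ 2x^2 + x + 2 (mod f). (F_3[x]/(f) is a field with 3^3 = 27 elements since f is irreducible of degree 3.)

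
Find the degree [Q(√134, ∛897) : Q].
[Q(√134, ∛897) : Q] = 6

Let L = Q(√134, ∛897). Since Q(√134) ⊂ L and [Q(√134):Q] = 2, the tower law gives 2 | [L:Q]. Likewise Q(∛897) ⊂ L with [Q(∛897):Q] = 3 (because 897 is not a perfect cube), so 3 | [L:Q]. As gcd(2,3) = 1, [L:Q] is divisible by 6. Conversely L is generated over Q by √134 and ∛897, so [L:Q] ≤ 2·3 = 6. Therefore [Q(√134, ∛897) : Q] = 6.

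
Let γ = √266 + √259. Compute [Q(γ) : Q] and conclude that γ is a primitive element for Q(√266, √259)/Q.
[Q(γ) : Q] = 4 (equivalently, Q(γ) = Q(√266, √259))

Obviously Q(γ) ⊆ Q(√266, √259), and [Q(√266, √259):Q] = 4 (since 266, 259 are distinct squarefree integers > 1 with 68894 not a perfect square). To show equality we compute the minimal polynomial of γ. From γ = √266 + √259: γ^2 = 266 + 2√(68894) + 259 = 525 + 2√(68894), so γ^2 - 525 = 2√(68894); squaring, (γ^2 - 525)^2 = 4·68894, i.e. γ^4 - 1050γ^2 + 275625 - 275576 = 0, i.e. γ^4 - 1050γ^2 + 49 = 0. So γ is a root of x^4 - 1050x^2 + 49. This polynomial is irreducible over Q: it has no rational root (each ±√266 ± √259 is irrational), and any factorization into two quadratics over Q would force √(68894) ∈ Q (pairing opposite roots) or √266, √259 ∈ Q (other pairings), all impossible. Hence [Q(γ):Q] = 4 = [Q(√266, √259):Q], so Q(γ) = Q(√266, √259).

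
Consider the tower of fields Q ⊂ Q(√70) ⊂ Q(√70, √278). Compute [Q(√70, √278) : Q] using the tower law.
[Q(√70, √278) : Q] = 4

[Q(√70):Q] = 2 (min poly x^2 - 70, irreducible since 70 is squarefree > 1). For the top step, suppose √278 ∈ Q(√70), say √278 = c + d√70 with c, d ∈ Q. Squaring: 278 = c^2 + 70d^2 + 2cd√70. Since √70 ∉ Q this forces 2cd = 0. If d = 0 then √278 = c ∈ Q, contradicting 278 squarefree > 1. If c = 0 then 278 = 70d^2, so 70·278 = (70d)^2 is a perfect square in Q — but 70·278 = 19460 is not a perfect square (since 70 and 278 are distinct squarefree integers). Contradiction. Hence √278 ∉ Q(√70), so x^2 - 278 stays irreducible over Q(√70) and [Q(√70, √278) : Q(√70)] = 2. By the tower law, [Q(√70, √278) : Q] = 2 · 2 = 4.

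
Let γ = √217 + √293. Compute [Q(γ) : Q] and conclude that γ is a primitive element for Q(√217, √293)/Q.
[Q(γ) : Q] = 4 (equivalently, Q(γ) = Q(√217, √293))

Obviously Q(γ) ⊆ Q(√217, √293), and [Q(√217, √293):Q] = 4 (since 217, 293 are distinct squarefree integers > 1 with 63581 not a perfect square). To show equality we compute the minimal polynomial of γ. From γ = √217 + √293: γ^2 = 217 + 2√(63581) + 293 = 510 + 2√(63581), so γ^2 - 510 = 2√(63581); squaring, (γ^2 - 510)^2 = 4·63581, i.e. γ^4 - 1020γ^2 + 260100 - 254324 = 0, i.e. γ^4 - 1020γ^2 + 5776 = 0. So γ is a root of x^4 - 1020x^2 + 5776. This polynomial is irreducible over Q: it has no rational root (each ±√217 ± √293 is irrational), and any factorization into two quadratics over Q would force √(63581) ∈ Q (pairing opposite roots) or √217, √293 ∈ Q (other pairings), all impossible. Hence [Q(γ):Q] = 4 = [Q(√217, √293):Q], so Q(γ) = Q(√217, √293).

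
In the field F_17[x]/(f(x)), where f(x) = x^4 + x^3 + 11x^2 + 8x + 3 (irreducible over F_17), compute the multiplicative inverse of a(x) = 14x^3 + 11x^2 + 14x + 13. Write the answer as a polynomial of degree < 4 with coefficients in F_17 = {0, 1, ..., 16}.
a(x)^(-1) ≡ 14x^3 + 8x^2 + 7x + 10 (mod f(x))

Since f is irreducible over F_17, F_17[x]/(f) is a field and a(x) ≠ 0 has an inverse. Apply the extended Euclidean algorithm to f(x) and a(x) in F_17[x]: f(x) = (11x + 6)·a(x) + (12x^2 + 2x + 10);  a(x) = (4x + 13)·(12x^2 + 2x + 10) + (16x + 2);  (12x^2 + 2x + 10) = (5x + 8)·(16x + 2) + (11). The last nonzero remainder is the constant 11 = gcd(f, a) in F_17. Back-substituting through the division chain expresses 11 = s(x)·a(x) + t(x)·f(x) with s(x) ≡ x^3 + 3x^2 + 9x + 8 (mod f), so (x^3 + 3x^2 + 9x + 8)·a(x) ≡ 11 (mod f). Multiplying by 11^(-1) ≡ 14 in F_17 gives a(x)^(-1) ≡ 14·(x^3 + 3x^2 + 9x + 8) ≡ 14x^3 + 8x^2 + 7x + 10 (mod f). Check: (14x^3 + 11x^2 + 14x + 13)·(14x^3 + 8x^2 + 7x + 10) = 9x^6 + 11x^5 + 8x^4 + x^3 + 6x^2 + 10x + 11 ≡ 1 (mod x^4 + x^3 + 11x^2 + 8x + 3).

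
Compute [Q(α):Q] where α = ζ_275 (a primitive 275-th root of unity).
[Q(α):Q] = 200

The minimal polynomial of ζ_275 over Q is the 275-th cyclotomic polynomial Φ_275(x), which is irreducible over Q and has degree φ(275) = 200. Hence [Q(α):Q] = φ(275) = 200.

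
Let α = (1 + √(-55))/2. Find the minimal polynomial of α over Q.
m_α(x) = x^2 - x + 14

From 2α - 1 = √(-55), squaring gives (2α - 1)^2 = -55, i.e. 4α^2 - 4α + 1 = -55, so α^2 - α + (1 + 55)/4 = 0. Since -55 ≡ 1 (mod 4), (1 + 55)/4 = 14 ∈ Z. The polynomial x^2 - x + 14 has discriminant 1 - 4·(14) = -55, which is not a perfect square in Q (d = -55 is squarefree and ≠ 1), so x^2 - x + 14 is irreducible over Q. It is the minimal polynomial of α.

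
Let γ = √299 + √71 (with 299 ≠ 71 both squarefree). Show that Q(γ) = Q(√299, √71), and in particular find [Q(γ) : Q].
[Q(γ) : Q] = 4 (equivalently, Q(γ) = Q(√299, √71))

Obviously Q(γ) ⊆ Q(√299, √71), and [Q(√299, √71):Q] = 4 (since 299, 71 are distinct squarefree integers > 1 with 21229 not a perfect square). To show equality we compute the minimal polynomial of γ. From γ = √299 + √71: γ^2 = 299 + 2√(21229) + 71 = 370 + 2√(21229), so γ^2 - 370 = 2√(21229); squaring, (γ^2 - 370)^2 = 4·21229, i.e. γ^4 - 740γ^2 + 136900 - 84916 = 0, i.e. γ^4 - 740γ^2 + 51984 = 0. So γ is a root of x^4 - 740x^2 + 51984. This polynomial is irreducible over Q: it has no rational root (each ±√299 ± √71 is irrational), and any factorization into two quadratics over Q would force √(21229) ∈ Q (pairing opposite roots) or √299, √71 ∈ Q (other pairings), all impossible. Hence [Q(γ):Q] = 4 = [Q(√299, √71):Q], so Q(γ) = Q(√299, √71).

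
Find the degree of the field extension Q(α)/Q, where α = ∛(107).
[Q(α):Q] = 3

The minimal polynomial of α is x^3 - 107, irreducible over Q since 107 is not a perfect cube (so x^3 - 107 has no rational root). Hence [Q(α):Q] = deg(m_α) = 3.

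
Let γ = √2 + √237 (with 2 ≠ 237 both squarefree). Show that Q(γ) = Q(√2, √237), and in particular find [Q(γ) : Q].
[Q(γ) : Q] = 4 (equivalently, Q(γ) = Q(√2, √237))

Obviously Q(γ) ⊆ Q(√2, √237), and [Q(√2, √237):Q] = 4 (since 2, 237 are distinct squarefree integers > 1 with 474 not a perfect square). To show equality we compute the minimal polynomial of γ. From γ = √2 + √237: γ^2 = 2 + 2√(474) + 237 = 239 + 2√(474), so γ^2 - 239 = 2√(474); squaring, (γ^2 - 239)^2 = 4·474, i.e. γ^4 - 478γ^2 + 57121 - 1896 = 0, i.e. γ^4 - 478γ^2 + 55225 = 0. So γ is a root of x^4 - 478x^2 + 55225. This polynomial is irreducible over Q: it has no rational root (each ±√2 ± √237 is irrational), and any factorization into two quadratics over Q would force √(474) ∈ Q (pairing opposite roots) or √2, √237 ∈ Q (other pairings), all impossible. Hence [Q(γ):Q] = 4 = [Q(√2, √237):Q], so Q(γ) = Q(√2, √237).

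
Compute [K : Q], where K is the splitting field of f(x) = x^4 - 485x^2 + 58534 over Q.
[K : Q] = 4

Solving the quadratic in x^2: x^2 = (485 ± √(485^2 - 4·58534))/2 = (485 ± √1089)/2 = (485 ± 33)/2, giving x^2 = 226 or x^2 = 259. So f(x) = (x^2 - 226)(x^2 - 259) and the roots of f are ±√226, ±√259. Hence the splitting field is K = Q(√226, √259). Since 226 and 259 are distinct squarefree integers > 1, their product 58534 is not a perfect square, so √259 ∉ Q(√226). By the tower law [K:Q] = [Q(√226,√259):Q(√226)] · [Q(√226):Q] = 2 · 2 = 4.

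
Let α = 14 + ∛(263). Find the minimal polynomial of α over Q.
m_α(x) = x^3 - 42x^2 + 588x - 3007

Set β = α - 14 = ∛(263), so β^3 = 263. Then (α - 14)^3 - 263 = 0, i.e. α is a root of g(x) = (x - 14)^3 - 263 = x^3 - 42x^2 + 588x - 3007. Since g(x) = h(x - 14) where h(x) = x^3 - 263, and h is irreducible over Q (because 263 is not a perfect cube, so h has no rational root, and a monic cubic with no rational root is irreducible), g is also irreducible (irreducibility is preserved under the substitution x → x - 14). Hence m_α(x) = x^3 - 42x^2 + 588x - 3007.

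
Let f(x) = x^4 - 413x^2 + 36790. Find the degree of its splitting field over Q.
[K : Q] = 4

Solving the quadratic in x^2: x^2 = (413 ± √(413^2 - 4·36790))/2 = (413 ± √23409)/2 = (413 ± 153)/2, giving x^2 = 283 or x^2 = 130. So f(x) = (x^2 - 283)(x^2 - 130) and the roots of f are ±√283, ±√130. Hence the splitting field is K = Q(√283, √130). Since 283 and 130 are distinct squarefree integers > 1, their product 36790 is not a perfect square, so √130 ∉ Q(√283). By the tower law [K:Q] = [Q(√283,√130):Q(√283)] · [Q(√283):Q] = 2 · 2 = 4.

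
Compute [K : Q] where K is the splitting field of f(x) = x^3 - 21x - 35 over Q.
[K : Q] = 3

By the rational root test, any rational root of the monic integer polynomial f(x) = x^3 - 21x - 35 must be an integer dividing the constant term -35, i.e. one of ±{1, 5, 7, 35}. Evaluating: f(1) = -55, f(-1) = -15, f(5) = -15, f(-5) = -55, f(7) = 161, f(-7) = -231, f(35) = 42105, f(-35) = -42175; none is 0, so f has no rational root and is therefore irreducible over Q (a cubic with no linear factor over a field is irreducible). For an irreducible cubic, the Galois group is A_3 or S_3 according as the discriminant disc(f) = -4a^3 - 27b^2 = -4·(-21)^3 - 27·(-35)^2 = 3969 is or is not a square in Q. Here disc(f) = 3969 = 63^2 is a perfect square in Q, so the Galois group of f over Q is contained in A_3, hence equals A_3 (cyclic of order 3). The splitting field has degree |A_3| = 3 over Q, so [K : Q] = 3.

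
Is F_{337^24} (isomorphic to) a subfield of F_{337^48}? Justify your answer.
Yes: F_{337^24} is a subfield of F_{337^48}

F_{p^m} embeds in F_{p^n} iff m | n (since F_{p^n} is the splitting field of x^(p^n) - x, and F_{p^m} ⊂ F_{p^n} forces p^n to be a power of p^m, i.e. m | n; conversely if m | n then every root of x^(p^m) - x is a root of x^(p^n) - x). Here 24 | 48 (since 48 = 2·24), so F_{337^24} is a subfield of F_{337^48}, and [F_{337^48} : F_{337^24}] = 48/24 = 2.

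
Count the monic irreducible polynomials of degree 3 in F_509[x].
There are 43957240 monic irreducible polynomials of degree 3 over F_509

Each element of F_{509^3} that lies in no proper subfield is a root of exactly one monic irreducible of degree 3 over F_509, and each such polynomial has 3 distinct roots in F_{509^3}. By Möbius inversion the count is N_509(3) = (1/3) Σ_{d|3} μ(3/d) · 509^d = (1/3)(μ(3)·509^1 + μ(1)·509^3) = 131871720/3 = 43957240.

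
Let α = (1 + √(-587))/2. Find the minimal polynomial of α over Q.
m_α(x) = x^2 - x + 147

From 2α - 1 = √(-587), squaring gives (2α - 1)^2 = -587, i.e. 4α^2 - 4α + 1 = -587, so α^2 - α + (1 + 587)/4 = 0. Since -587 ≡ 1 (mod 4), (1 + 587)/4 = 147 ∈ Z. The polynomial x^2 - x + 147 has discriminant 1 - 4·(147) = -587, which is not a perfect square in Q (d = -587 is squarefree and ≠ 1), so x^2 - x + 147 is irreducible over Q. It is the minimal polynomial of α.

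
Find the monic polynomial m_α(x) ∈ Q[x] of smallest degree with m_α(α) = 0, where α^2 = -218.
m_α(x) = x^2 + 218

α satisfies α^2 + 218 = 0, so x^2 + 218 annihilates α. Since d = -218 is squarefree and ≠ 1, it is not a perfect square in Q, so x^2 + 218 has no rational root and is therefore irreducible over Q (a degree-2 polynomial over a field is irreducible iff it has no root). Hence m_α(x) = x^2 + 218.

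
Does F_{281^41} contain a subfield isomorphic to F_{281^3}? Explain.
No: F_{281^3} is not a subfield of F_{281^41}

F_{p^m} embeds in F_{p^n} iff m | n. Here 3 ∤ 41 (since 41 = 13·3 + 2 with remainder 2 ≠ 0), so F_{281^3} is not a subfield of F_{281^41}. Equivalently: if it were, the tower law would give 3 = [F_{281^3}:F_281] dividing [F_{281^41}:F_281] = 41, contradiction.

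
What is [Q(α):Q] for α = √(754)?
[Q(α):Q] = 2

[Q(α):Q] equals the degree of the minimal polynomial of α. Here α^2 = 754 and x^2 - 754 is irreducible (d = 754 is squarefree, ≠ 1, hence not a square), so deg(m_α) = 2. Thus [Q(α):Q] = 2.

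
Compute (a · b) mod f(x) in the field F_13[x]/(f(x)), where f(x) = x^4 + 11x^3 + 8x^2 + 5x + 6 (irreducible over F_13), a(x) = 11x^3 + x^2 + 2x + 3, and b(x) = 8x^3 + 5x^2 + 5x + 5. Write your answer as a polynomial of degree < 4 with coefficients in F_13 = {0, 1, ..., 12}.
a · b ≡ 3x^3 + x^2 + 4x + 5 (mod f(x))

Multiply in F_13[x]: a(x)·b(x) = (11x^3 + x^2 + 2x + 3)·(8x^3 + 5x^2 + 5x + 5) = 10x^6 + 11x^5 + 11x^4 + 3x^3 + 4x^2 + 12x + 2. This has degree ≥ 4, so divide by f(x) over F_13: 10x^6 + 11x^5 + 11x^4 + 3x^3 + 4x^2 + 12x + 2 = (10x^2 + 5x + 6)·(x^4 + 11x^3 + 8x^2 + 5x + 6) + (3x^3 + x^2 + 4x + 5). Hence a·b ≡ 3x^3 + x^2 + 4x + 5 (mod f). (F_13[x]/(f) is a field with 13^4 = 28561 elements since f is irreducible of degree 4.)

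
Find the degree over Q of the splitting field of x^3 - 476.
[K : Q] = 6

The roots of x^3 - 476 are ∛476, ω∛476, ω^2∛476 where ω = e^(2πi/3) is a primitive cube root of unity, so K = Q(∛476, ω). Now [Q(∛476):Q] = 3 (since 476 is not a perfect cube, x^3 - 476 is irreducible) and [Q(ω):Q] = 2. Both 2 and 3 divide [K:Q], and [K:Q] ≤ 3·2 = 6, so [K:Q] = 6. (Equivalently: Q(∛476) ⊂ R but ω ∉ R, so [K : Q(∛476)] = 2.)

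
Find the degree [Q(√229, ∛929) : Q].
[Q(√229, ∛929) : Q] = 6

Let L = Q(√229, ∛929). Since Q(√229) ⊂ L and [Q(√229):Q] = 2, the tower law gives 2 | [L:Q]. Likewise Q(∛929) ⊂ L with [Q(∛929):Q] = 3 (because 929 is not a perfect cube), so 3 | [L:Q]. As gcd(2,3) = 1, [L:Q] is divisible by 6. Conversely L is generated over Q by √229 and ∛929, so [L:Q] ≤ 2·3 = 6. Therefore [Q(√229, ∛929) : Q] = 6.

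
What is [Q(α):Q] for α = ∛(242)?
[Q(α):Q] = 3

The minimal polynomial of α is x^3 - 242, irreducible over Q since 242 is not a perfect cube (so x^3 - 242 has no rational root). Hence [Q(α):Q] = deg(m_α) = 3.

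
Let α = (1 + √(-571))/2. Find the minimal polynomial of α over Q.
m_α(x) = x^2 - x + 143

From 2α - 1 = √(-571), squaring gives (2α - 1)^2 = -571, i.e. 4α^2 - 4α + 1 = -571, so α^2 - α + (1 + 571)/4 = 0. Since -571 ≡ 1 (mod 4), (1 + 571)/4 = 143 ∈ Z. The polynomial x^2 - x + 143 has discriminant 1 - 4·(143) = -571, which is not a perfect square in Q (d = -571 is squarefree and ≠ 1), so x^2 - x + 143 is irreducible over Q. It is the minimal polynomial of α.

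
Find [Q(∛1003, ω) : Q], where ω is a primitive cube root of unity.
[Q(∛1003, ω) : Q] = 6

[Q(∛1003):Q] = 3 (min poly x^3 - 1003, irreducible since 1003 is not a perfect cube). [Q(ω):Q] = 2 (min poly x^2 + x + 1). Since Q(∛1003) ⊂ R and ω ∉ R, we have ω ∉ Q(∛1003), so x^2 + x + 1 remains irreducible over Q(∛1003) and [Q(∛1003, ω) : Q(∛1003)] = 2. By the tower law, [Q(∛1003, ω) : Q] = 3 · 2 = 6. (In fact Q(∛1003, ω) is the splitting field of x^3 - 1003 over Q.)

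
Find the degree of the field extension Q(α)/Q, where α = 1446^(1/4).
[Q(α):Q] = 4

α is a root of x^4 - 1446. By Eisenstein's criterion at the prime p = 2 (which divides the constant term 1446 but p^2 = 4 does not, since 1446 is squarefree), x^4 - 1446 is irreducible over Q. Hence [Q(α):Q] = 4.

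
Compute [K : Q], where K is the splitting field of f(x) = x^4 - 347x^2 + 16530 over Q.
[K : Q] = 4

Solving the quadratic in x^2: x^2 = (347 ± √(347^2 - 4·16530))/2 = (347 ± √54289)/2 = (347 ± 233)/2, giving x^2 = 290 or x^2 = 57. So f(x) = (x^2 - 290)(x^2 - 57) and the roots of f are ±√290, ±√57. Hence the splitting field is K = Q(√290, √57). Since 290 and 57 are distinct squarefree integers > 1, their product 16530 is not a perfect square, so √57 ∉ Q(√290). By the tower law [K:Q] = [Q(√290,√57):Q(√290)] · [Q(√290):Q] = 2 · 2 = 4.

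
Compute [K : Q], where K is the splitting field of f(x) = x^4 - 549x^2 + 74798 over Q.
[K : Q] = 4

Solving the quadratic in x^2: x^2 = (549 ± √(549^2 - 4·74798))/2 = (549 ± √2209)/2 = (549 ± 47)/2, giving x^2 = 298 or x^2 = 251. So f(x) = (x^2 - 298)(x^2 - 251) and the roots of f are ±√298, ±√251. Hence the splitting field is K = Q(√298, √251). Since 298 and 251 are distinct squarefree integers > 1, their product 74798 is not a perfect square, so √251 ∉ Q(√298). By the tower law [K:Q] = [Q(√298,√251):Q(√298)] · [Q(√298):Q] = 2 · 2 = 4.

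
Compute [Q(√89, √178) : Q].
[Q(√89, √178) : Q] = 4

[Q(√89):Q] = 2 (min poly x^2 - 89, irreducible since 89 is squarefree > 1). For the top step, suppose √178 ∈ Q(√89), say √178 = c + d√89 with c, d ∈ Q. Squaring: 178 = c^2 + 89d^2 + 2cd√89. Since √89 ∉ Q this forces 2cd = 0. If d = 0 then √178 = c ∈ Q, contradicting 178 squarefree > 1. If c = 0 then 178 = 89d^2, so 89·178 = (89d)^2 is a perfect square in Q — but 89·178 = 15842 is not a perfect square (since 89 and 178 are distinct squarefree integers). Contradiction. Hence √178 ∉ Q(√89), so x^2 - 178 stays irreducible over Q(√89) and [Q(√89, √178) : Q(√89)] = 2. By the tower law, [Q(√89, √178) : Q] = 2 · 2 = 4.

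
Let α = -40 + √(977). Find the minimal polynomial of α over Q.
m_α(x) = x^2 + 80x + 623

From α + 40 = √(977), squaring gives (α + 40)^2 = 977, i.e. α^2 + 80α + 1600 = 977, so α^2 + 80α + 623 = 0. The discriminant of x^2 + 80x + 623 is (80)^2 - 4·(623) = 6400 - 2492 = 3908, and 4·(977) is not a perfect square in Q since 977 is squarefree and ≠ 1. Hence x^2 + 80x + 623 is irreducible over Q and is the minimal polynomial of α.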